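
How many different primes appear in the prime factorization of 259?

259 = 7 · 37
259 = 7 · 37, which has 2 distinct prime factors.

2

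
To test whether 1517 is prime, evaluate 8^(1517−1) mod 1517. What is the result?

174

8^1 ≡ 8 (mod 1517)
8^2 ≡ 8^2 = 64 ≡ 64 (mod 1517)
8^4 ≡ 64^2 = 4096 ≡ 1062 (mod 1517)
8^8 ≡ 1062^2 = 1127844 ≡ 713 (mod 1517)
8^16 ≡ 713^2 = 508369 ≡ 174 (mod 1517)
8^32 ≡ 174^2 = 30276 ≡ 1453 (mod 1517)
8^64 ≡ 1453^2 = 2111209 ≡ 1062 (mod 1517)
8^128 ≡ 1062^2 = 1127844 ≡ 713 (mod 1517)
8^256 ≡ 713^2 = 508369 ≡ 174 (mod 1517)
8^512 ≡ 174^2 = 30276 ≡ 1453 (mod 1517)
8^1024 ≡ 1453^2 = 2111209 ≡ 1062 (mod 1517)
1516 = 1024 + 256 + 128 + 64 + 32 + 8 + 4 in binary powers of 2.
So 8^1516 ≡ 1062 · 174 · 713 · 1062 · 1453 · 713 · 1062 ≡ 174 (mod 1517).
Since 174 ≠ 1, base 8 is a Fermat witness: 1517 is composite.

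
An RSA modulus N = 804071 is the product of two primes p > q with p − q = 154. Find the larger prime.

977

Since p = q + 154, we have 804071 = q(q + 154), so q² + 154q − 804071 = 0.
Discriminant: 154² + 4·804071 = 23716 + 3216284 = 3240000; √3240000 = 1800.
q = (−154 + 1800)/2 = 823, and p = q + 154 = 977.
Check: 823 · 977 = 804071.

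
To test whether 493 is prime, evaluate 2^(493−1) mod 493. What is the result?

373

2^1 ≡ 2 (mod 493)
2^2 ≡ 2^2 = 4 ≡ 4 (mod 493)
2^4 ≡ 4^2 = 16 ≡ 16 (mod 493)
2^8 ≡ 16^2 = 256 ≡ 256 (mod 493)
2^16 ≡ 256^2 = 65536 ≡ 460 (mod 493)
2^32 ≡ 460^2 = 211600 ≡ 103 (mod 493)
2^64 ≡ 103^2 = 10609 ≡ 256 (mod 493)
2^128 ≡ 256^2 = 65536 ≡ 460 (mod 493)
2^256 ≡ 460^2 = 211600 ≡ 103 (mod 493)
492 = 256 + 128 + 64 + 32 + 8 + 4 in binary powers of 2.
So 2^492 ≡ 103 · 460 · 256 · 103 · 256 · 16 ≡ 373 (mod 493).
Since 373 ≠ 1, base 2 is a Fermat witness: 493 is composite.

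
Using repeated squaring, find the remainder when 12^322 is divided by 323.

178

12^1 ≡ 12 (mod 323)
12^2 ≡ 12^2 = 144 ≡ 144 (mod 323)
12^4 ≡ 144^2 = 20736 ≡ 64 (mod 323)
12^8 ≡ 64^2 = 4096 ≡ 220 (mod 323)
12^16 ≡ 220^2 = 48400 ≡ 273 (mod 323)
12^32 ≡ 273^2 = 74529 ≡ 239 (mod 323)
12^64 ≡ 239^2 = 57121 ≡ 273 (mod 323)
12^128 ≡ 273^2 = 74529 ≡ 239 (mod 323)
12^256 ≡ 239^2 = 57121 ≡ 273 (mod 323)
322 = 256 + 64 + 2 in binary powers of 2.
So 12^322 ≡ 273 · 273 · 144 ≡ 178 (mod 323).
Since 178 ≠ 1, base 12 is a Fermat witness: 323 is composite.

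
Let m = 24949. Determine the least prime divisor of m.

24949 is odd.
Digit sum 28, not divisible by 3.
Ends in 9: not divisible by 5.
7: 24949 = 7·3564 + 1
11: 24949 = 11·2268 + 1
13: 24949 = 13·1919 + 2
17: 24949 = 17·1467 + 10
19: 24949 = 19·1313 + 2
23: 24949 = 23·1084 + 17
29: 24949 = 29·860 + 9
31: 24949 = 31·804 + 25
37: 24949 = 37·674 + 11
41: 24949 = 41·608 + 21
43: 24949 = 43·580 + 9
47: 24949 = 47·530 + 39
53: 24949 = 53·470 + 39
59: 24949 = 59·422 + 51
61: 24949 = 61·409

61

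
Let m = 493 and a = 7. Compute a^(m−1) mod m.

455

7^1 ≡ 7 (mod 493)
7^2 ≡ 7^2 = 49 ≡ 49 (mod 493)
7^4 ≡ 49^2 = 2401 ≡ 429 (mod 493)
7^8 ≡ 429^2 = 184041 ≡ 152 (mod 493)
7^16 ≡ 152^2 = 23104 ≡ 426 (mod 493)
7^32 ≡ 426^2 = 181476 ≡ 52 (mod 493)
7^64 ≡ 52^2 = 2704 ≡ 239 (mod 493)
7^128 ≡ 239^2 = 57121 ≡ 426 (mod 493)
7^256 ≡ 426^2 = 181476 ≡ 52 (mod 493)
492 = 256 + 128 + 64 + 32 + 8 + 4 in binary powers of 2.
So 7^492 ≡ 52 · 426 · 239 · 52 · 152 · 429 ≡ 455 (mod 493).
Since 455 ≠ 1, base 7 is a Fermat witness: 493 is composite.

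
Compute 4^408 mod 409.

4^1 ≡ 4 (mod 409)
4^2 ≡ 4^2 = 16 ≡ 16 (mod 409)
4^4 ≡ 16^2 = 256 ≡ 256 (mod 409)
4^8 ≡ 256^2 = 65536 ≡ 96 (mod 409)
4^16 ≡ 96^2 = 9216 ≡ 218 (mod 409)
4^32 ≡ 218^2 = 47524 ≡ 80 (mod 409)
4^64 ≡ 80^2 = 6400 ≡ 265 (mod 409)
4^128 ≡ 265^2 = 70225 ≡ 286 (mod 409)
4^256 ≡ 286^2 = 81796 ≡ 405 (mod 409)
408 = 256 + 128 + 16 + 8 in binary powers of 2.
So 4^408 ≡ 405 · 286 · 218 · 96 ≡ 1 (mod 409).
Since the result is 1, base 4 gives no evidence that 409 is composite.

1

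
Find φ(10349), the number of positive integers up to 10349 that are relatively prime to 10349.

Factor: 10349 = 79 · 131.
φ(10349) = (79−1) · (131−1) = 78 · 130 = 10140.

10140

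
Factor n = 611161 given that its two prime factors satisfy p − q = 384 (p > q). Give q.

613

Since p = q + 384, we have 611161 = q(q + 384), so q² + 384q − 611161 = 0.
Discriminant: 384² + 4·611161 = 147456 + 2444644 = 2592100; √2592100 = 1610.
q = (−384 + 1610)/2 = 613, and p = q + 384 = 997.
Check: 613 · 997 = 611161.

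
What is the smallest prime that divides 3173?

19

3173 is odd.
Digit sum 14, not divisible by 3.
Ends in 3: not divisible by 5.
7: 3173 = 7·453 + 2
11: 3173 = 11·288 + 5
13: 3173 = 13·244 + 1
17: 3173 = 17·186 + 11
19: 3173 = 19·167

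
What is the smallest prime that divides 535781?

535781 is odd.
Digit sum 29, not divisible by 3.
Ends in 1: not divisible by 5.
7: 535781 = 7·76540 + 1
11: 535781 = 11·48707 + 4
13: 535781 = 13·41213 + 12
17: 535781 = 17·31516 + 9
19: 535781 = 19·28199

19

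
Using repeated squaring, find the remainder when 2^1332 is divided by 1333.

2^1 ≡ 2 (mod 1333)
2^2 ≡ 2^2 = 4 ≡ 4 (mod 1333)
2^4 ≡ 4^2 = 16 ≡ 16 (mod 1333)
2^8 ≡ 16^2 = 256 ≡ 256 (mod 1333)
2^16 ≡ 256^2 = 65536 ≡ 219 (mod 1333)
2^32 ≡ 219^2 = 47961 ≡ 1306 (mod 1333)
2^64 ≡ 1306^2 = 1705636 ≡ 729 (mod 1333)
2^128 ≡ 729^2 = 531441 ≡ 907 (mod 1333)
2^256 ≡ 907^2 = 822649 ≡ 188 (mod 1333)
2^512 ≡ 188^2 = 35344 ≡ 686 (mod 1333)
2^1024 ≡ 686^2 = 470596 ≡ 47 (mod 1333)
1332 = 1024 + 256 + 32 + 16 + 4 in binary powers of 2.
So 2^1332 ≡ 47 · 188 · 1306 · 219 · 16 ≡ 4 (mod 1333).
Since 4 ≠ 1, base 2 is a Fermat witness: 1333 is composite.

4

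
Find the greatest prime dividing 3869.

73

3869 = 53 · 73
73 is prime.
So 3869 = 53 · 73; the largest prime factor is 73.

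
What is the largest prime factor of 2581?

2581 = 29 · 89
89 is prime.
So 2581 = 29 · 89; the largest prime factor is 89.

89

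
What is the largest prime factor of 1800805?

97

1800805 = 5 · 360161
360161 = 47 · 7663
7663 = 79 · 97
97 is prime.
So 1800805 = 5 · 47 · 79 · 97; the largest prime factor is 97.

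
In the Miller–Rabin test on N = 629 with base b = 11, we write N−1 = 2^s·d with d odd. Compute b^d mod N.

629 − 1 = 628 = 2^2 · 157, so d = 157.
11^1 ≡ 11 (mod 629)
11^2 ≡ 11^2 = 121 ≡ 121 (mod 629)
11^4 ≡ 121^2 = 14641 ≡ 174 (mod 629)
11^8 ≡ 174^2 = 30276 ≡ 84 (mod 629)
11^16 ≡ 84^2 = 7056 ≡ 137 (mod 629)
11^32 ≡ 137^2 = 18769 ≡ 528 (mod 629)
11^64 ≡ 528^2 = 278784 ≡ 137 (mod 629)
11^128 ≡ 137^2 = 18769 ≡ 528 (mod 629)
157 = 128 + 16 + 8 + 4 + 1 in binary powers of 2.
So 11^157 ≡ 528 · 137 · 84 · 174 · 11 ≡ 381 (mod 629).
Squaring chain: 381 → 491; never reaches −1, so base 11 is a Miller–Rabin witness that 629 is composite.

381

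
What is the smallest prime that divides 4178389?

79

4178389 is odd.
Digit sum 40, not divisible by 3.
Ends in 9: not divisible by 5.
7: 4178389 = 7·596912 + 5
11: 4178389 = 11·379853 + 6
13: 4178389 = 13·321414 + 7
17: 4178389 = 17·245787 + 10
19: 4178389 = 19·219915 + 4
23: 4178389 = 23·181669 + 2
29: 4178389 = 29·144082 + 11
31: 4178389 = 31·134786 + 23
37: 4178389 = 37·112929 + 16
41: 4178389 = 41·101911 + 38
43: 4178389 = 43·97171 + 36
47: 4178389 = 47·88901 + 42
53: 4178389 = 53·78837 + 28
59: 4178389 = 59·70820 + 9
61: 4178389 = 61·68498 + 11
67: 4178389 = 67·62364 + 1
71: 4178389 = 71·58850 + 39
73: 4178389 = 73·57238 + 15
79: 4178389 = 79·52891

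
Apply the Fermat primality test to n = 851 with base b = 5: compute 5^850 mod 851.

818

5^1 ≡ 5 (mod 851)
5^2 ≡ 5^2 = 25 ≡ 25 (mod 851)
5^4 ≡ 25^2 = 625 ≡ 625 (mod 851)
5^8 ≡ 625^2 = 390625 ≡ 16 (mod 851)
5^16 ≡ 16^2 = 256 ≡ 256 (mod 851)
5^32 ≡ 256^2 = 65536 ≡ 9 (mod 851)
5^64 ≡ 9^2 = 81 ≡ 81 (mod 851)
5^128 ≡ 81^2 = 6561 ≡ 604 (mod 851)
5^256 ≡ 604^2 = 364816 ≡ 588 (mod 851)
5^512 ≡ 588^2 = 345744 ≡ 238 (mod 851)
850 = 512 + 256 + 64 + 16 + 2 in binary powers of 2.
So 5^850 ≡ 238 · 588 · 81 · 256 · 25 ≡ 818 (mod 851).
Since 818 ≠ 1, base 5 is a Fermat witness: 851 is composite.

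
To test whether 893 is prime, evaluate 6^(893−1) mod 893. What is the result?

291

6^1 ≡ 6 (mod 893)
6^2 ≡ 6^2 = 36 ≡ 36 (mod 893)
6^4 ≡ 36^2 = 1296 ≡ 403 (mod 893)
6^8 ≡ 403^2 = 162409 ≡ 776 (mod 893)
6^16 ≡ 776^2 = 602176 ≡ 294 (mod 893)
6^32 ≡ 294^2 = 86436 ≡ 708 (mod 893)
6^64 ≡ 708^2 = 501264 ≡ 291 (mod 893)
6^128 ≡ 291^2 = 84681 ≡ 739 (mod 893)
6^256 ≡ 739^2 = 546121 ≡ 498 (mod 893)
6^512 ≡ 498^2 = 248004 ≡ 643 (mod 893)
892 = 512 + 256 + 64 + 32 + 16 + 8 + 4 in binary powers of 2.
So 6^892 ≡ 643 · 498 · 291 · 708 · 294 · 776 · 403 ≡ 291 (mod 893).
Since 291 ≠ 1, base 6 is a Fermat witness: 893 is composite.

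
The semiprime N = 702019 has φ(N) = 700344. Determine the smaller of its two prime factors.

φ(n) = (p−1)(q−1) = n − (p+q) + 1, so p + q = 702019 − 700344 + 1 = 1676.
p and q are the roots of t² − 1676t + 702019 = 0.
Discriminant: 1676² − 4·702019 = 2808976 − 2808076 = 900; √900 = 30.
q = (1676 − 30)/2 = 823, p = (1676 + 30)/2 = 853.
Check: 823 · 853 = 702019.

823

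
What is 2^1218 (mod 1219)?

2^1 ≡ 2 (mod 1219)
2^2 ≡ 2^2 = 4 ≡ 4 (mod 1219)
2^4 ≡ 4^2 = 16 ≡ 16 (mod 1219)
2^8 ≡ 16^2 = 256 ≡ 256 (mod 1219)
2^16 ≡ 256^2 = 65536 ≡ 929 (mod 1219)
2^32 ≡ 929^2 = 863041 ≡ 1208 (mod 1219)
2^64 ≡ 1208^2 = 1459264 ≡ 121 (mod 1219)
2^128 ≡ 121^2 = 14641 ≡ 13 (mod 1219)
2^256 ≡ 13^2 = 169 ≡ 169 (mod 1219)
2^512 ≡ 169^2 = 28561 ≡ 524 (mod 1219)
2^1024 ≡ 524^2 = 274576 ≡ 301 (mod 1219)
1218 = 1024 + 128 + 64 + 2 in binary powers of 2.
So 2^1218 ≡ 301 · 13 · 121 · 4 ≡ 785 (mod 1219).
Since 785 ≠ 1, base 2 is a Fermat witness: 1219 is composite.

785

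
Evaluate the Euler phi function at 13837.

13600

Factor: 13837 = 101 · 137.
φ(13837) = (101−1) · (137−1) = 100 · 136 = 13600.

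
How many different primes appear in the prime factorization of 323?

323 = 17 · 19
323 = 17 · 19, which has 2 distinct prime factors.

2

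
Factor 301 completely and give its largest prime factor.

301 = 7 · 43
43 is prime.
So 301 = 7 · 43; the largest prime factor is 43.

43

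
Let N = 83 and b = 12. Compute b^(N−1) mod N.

1

12^1 ≡ 12 (mod 83)
12^2 ≡ 12^2 = 144 ≡ 61 (mod 83)
12^4 ≡ 61^2 = 3721 ≡ 69 (mod 83)
12^8 ≡ 69^2 = 4761 ≡ 30 (mod 83)
12^16 ≡ 30^2 = 900 ≡ 70 (mod 83)
12^32 ≡ 70^2 = 4900 ≡ 3 (mod 83)
12^64 ≡ 3^2 = 9 ≡ 9 (mod 83)
82 = 64 + 16 + 2 in binary powers of 2.
So 12^82 ≡ 9 · 70 · 61 ≡ 1 (mod 83).
Since the result is 1, base 12 gives no evidence that 83 is composite.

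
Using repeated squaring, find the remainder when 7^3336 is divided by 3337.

7^1 ≡ 7 (mod 3337)
7^2 ≡ 7^2 = 49 ≡ 49 (mod 3337)
7^4 ≡ 49^2 = 2401 ≡ 2401 (mod 3337)
7^8 ≡ 2401^2 = 5764801 ≡ 1802 (mod 3337)
7^16 ≡ 1802^2 = 3247204 ≡ 303 (mod 3337)
7^32 ≡ 303^2 = 91809 ≡ 1710 (mod 3337)
7^64 ≡ 1710^2 = 2924100 ≡ 888 (mod 3337)
7^128 ≡ 888^2 = 788544 ≡ 1012 (mod 3337)
7^256 ≡ 1012^2 = 1024144 ≡ 3022 (mod 3337)
7^512 ≡ 3022^2 = 9132484 ≡ 2452 (mod 3337)
7^1024 ≡ 2452^2 = 6012304 ≡ 2367 (mod 3337)
7^2048 ≡ 2367^2 = 5602689 ≡ 3203 (mod 3337)
3336 = 2048 + 1024 + 256 + 8 in binary powers of 2.
So 7^3336 ≡ 3203 · 2367 · 3022 · 1802 ≡ 2028 (mod 3337).
Since 2028 ≠ 1, base 7 is a Fermat witness: 3337 is composite.

2028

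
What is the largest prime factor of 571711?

67

571711 = 7 · 81673
81673 = 23 · 3551
3551 = 53 · 67
67 is prime.
So 571711 = 7 · 23 · 53 · 67; the largest prime factor is 67.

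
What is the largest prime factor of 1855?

53

1855 = 5 · 371
371 = 7 · 53
53 is prime.
So 1855 = 5 · 7 · 53; the largest prime factor is 53.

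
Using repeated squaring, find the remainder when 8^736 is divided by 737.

8^1 ≡ 8 (mod 737)
8^2 ≡ 8^2 = 64 ≡ 64 (mod 737)
8^4 ≡ 64^2 = 4096 ≡ 411 (mod 737)
8^8 ≡ 411^2 = 168921 ≡ 148 (mod 737)
8^16 ≡ 148^2 = 21904 ≡ 531 (mod 737)
8^32 ≡ 531^2 = 281961 ≡ 427 (mod 737)
8^64 ≡ 427^2 = 182329 ≡ 290 (mod 737)
8^128 ≡ 290^2 = 84100 ≡ 82 (mod 737)
8^256 ≡ 82^2 = 6724 ≡ 91 (mod 737)
8^512 ≡ 91^2 = 8281 ≡ 174 (mod 737)
736 = 512 + 128 + 64 + 32 in binary powers of 2.
So 8^736 ≡ 174 · 82 · 290 · 427 ≡ 25 (mod 737).
Since 25 ≠ 1, base 8 is a Fermat witness: 737 is composite.

25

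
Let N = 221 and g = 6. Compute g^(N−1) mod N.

6^1 ≡ 6 (mod 221)
6^2 ≡ 6^2 = 36 ≡ 36 (mod 221)
6^4 ≡ 36^2 = 1296 ≡ 191 (mod 221)
6^8 ≡ 191^2 = 36481 ≡ 16 (mod 221)
6^16 ≡ 16^2 = 256 ≡ 35 (mod 221)
6^32 ≡ 35^2 = 1225 ≡ 120 (mod 221)
6^64 ≡ 120^2 = 14400 ≡ 35 (mod 221)
6^128 ≡ 35^2 = 1225 ≡ 120 (mod 221)
220 = 128 + 64 + 16 + 8 + 4 in binary powers of 2.
So 6^220 ≡ 120 · 35 · 35 · 16 · 191 ≡ 217 (mod 221).
Since 217 ≠ 1, base 6 is a Fermat witness: 221 is composite.

217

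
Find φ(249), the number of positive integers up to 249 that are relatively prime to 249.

164

Factor: 249 = 3 · 83.
φ(249) = (3−1) · (83−1) = 2 · 82 = 164.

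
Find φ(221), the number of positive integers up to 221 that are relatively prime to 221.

192

Factor: 221 = 13 · 17.
φ(221) = (13−1) · (17−1) = 12 · 16 = 192.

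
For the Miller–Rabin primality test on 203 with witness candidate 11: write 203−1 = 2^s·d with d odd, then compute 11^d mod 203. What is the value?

177

203 − 1 = 202 = 2^1 · 101, so d = 101.
11^1 ≡ 11 (mod 203)
11^2 ≡ 11^2 = 121 ≡ 121 (mod 203)
11^4 ≡ 121^2 = 14641 ≡ 25 (mod 203)
11^8 ≡ 25^2 = 625 ≡ 16 (mod 203)
11^16 ≡ 16^2 = 256 ≡ 53 (mod 203)
11^32 ≡ 53^2 = 2809 ≡ 170 (mod 203)
11^64 ≡ 170^2 = 28900 ≡ 74 (mod 203)
101 = 64 + 32 + 4 + 1 in binary powers of 2.
So 11^101 ≡ 74 · 170 · 25 · 11 ≡ 177 (mod 203).
Squaring chain: 177; never reaches −1, so base 11 is a Miller–Rabin witness that 203 is composite.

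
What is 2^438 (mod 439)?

1

2^1 ≡ 2 (mod 439)
2^2 ≡ 2^2 = 4 ≡ 4 (mod 439)
2^4 ≡ 4^2 = 16 ≡ 16 (mod 439)
2^8 ≡ 16^2 = 256 ≡ 256 (mod 439)
2^16 ≡ 256^2 = 65536 ≡ 125 (mod 439)
2^32 ≡ 125^2 = 15625 ≡ 260 (mod 439)
2^64 ≡ 260^2 = 67600 ≡ 433 (mod 439)
2^128 ≡ 433^2 = 187489 ≡ 36 (mod 439)
2^256 ≡ 36^2 = 1296 ≡ 418 (mod 439)
438 = 256 + 128 + 32 + 16 + 4 + 2 in binary powers of 2.
So 2^438 ≡ 418 · 36 · 260 · 125 · 16 · 4 ≡ 1 (mod 439).
Since the result is 1, base 2 gives no evidence that 439 is composite.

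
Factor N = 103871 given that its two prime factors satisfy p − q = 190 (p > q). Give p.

431

Since p = q + 190, we have 103871 = q(q + 190), so q² + 190q − 103871 = 0.
Discriminant: 190² + 4·103871 = 36100 + 415484 = 451584; √451584 = 672.
q = (−190 + 672)/2 = 241, and p = q + 190 = 431.
Check: 241 · 431 = 103871.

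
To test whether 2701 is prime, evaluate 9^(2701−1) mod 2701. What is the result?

1

9^1 ≡ 9 (mod 2701)
9^2 ≡ 9^2 = 81 ≡ 81 (mod 2701)
9^4 ≡ 81^2 = 6561 ≡ 1159 (mod 2701)
9^8 ≡ 1159^2 = 1343281 ≡ 884 (mod 2701)
9^16 ≡ 884^2 = 781456 ≡ 867 (mod 2701)
9^32 ≡ 867^2 = 751689 ≡ 811 (mod 2701)
9^64 ≡ 811^2 = 657721 ≡ 1378 (mod 2701)
9^128 ≡ 1378^2 = 1898884 ≡ 81 (mod 2701)
9^256 ≡ 81^2 = 6561 ≡ 1159 (mod 2701)
9^512 ≡ 1159^2 = 1343281 ≡ 884 (mod 2701)
9^1024 ≡ 884^2 = 781456 ≡ 867 (mod 2701)
9^2048 ≡ 867^2 = 751689 ≡ 811 (mod 2701)
2700 = 2048 + 512 + 128 + 8 + 4 in binary powers of 2.
So 9^2700 ≡ 811 · 884 · 81 · 884 · 1159 ≡ 1 (mod 2701).
Since the result is 1, base 9 gives no evidence that 2701 is composite.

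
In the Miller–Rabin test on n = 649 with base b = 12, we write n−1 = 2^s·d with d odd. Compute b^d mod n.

649 − 1 = 648 = 2^3 · 81, so d = 81.
12^1 ≡ 12 (mod 649)
12^2 ≡ 12^2 = 144 ≡ 144 (mod 649)
12^4 ≡ 144^2 = 20736 ≡ 617 (mod 649)
12^8 ≡ 617^2 = 380689 ≡ 375 (mod 649)
12^16 ≡ 375^2 = 140625 ≡ 441 (mod 649)
12^32 ≡ 441^2 = 194481 ≡ 430 (mod 649)
12^64 ≡ 430^2 = 184900 ≡ 584 (mod 649)
81 = 64 + 16 + 1 in binary powers of 2.
So 12^81 ≡ 584 · 441 · 12 ≡ 639 (mod 649).
Squaring chain: 639 → 100 → 265; never reaches −1, so base 12 is a Miller–Rabin witness that 649 is composite.

639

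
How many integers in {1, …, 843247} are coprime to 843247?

811200

Factor: 843247 = 41 · 131 · 157.
φ(843247) = (41−1) · (131−1) · (157−1) = 40 · 130 · 156 = 811200.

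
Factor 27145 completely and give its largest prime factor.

89

27145 = 5 · 5429
5429 = 61 · 89
89 is prime.
So 27145 = 5 · 61 · 89; the largest prime factor is 89.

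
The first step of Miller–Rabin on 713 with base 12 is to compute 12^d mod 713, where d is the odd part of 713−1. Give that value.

633

713 − 1 = 712 = 2^3 · 89, so d = 89.
12^1 ≡ 12 (mod 713)
12^2 ≡ 12^2 = 144 ≡ 144 (mod 713)
12^4 ≡ 144^2 = 20736 ≡ 59 (mod 713)
12^8 ≡ 59^2 = 3481 ≡ 629 (mod 713)
12^16 ≡ 629^2 = 395641 ≡ 639 (mod 713)
12^32 ≡ 639^2 = 408321 ≡ 485 (mod 713)
12^64 ≡ 485^2 = 235225 ≡ 648 (mod 713)
89 = 64 + 16 + 8 + 1 in binary powers of 2.
So 12^89 ≡ 648 · 639 · 629 · 12 ≡ 633 (mod 713).
Squaring chain: 633 → 696 → 289; never reaches −1, so base 12 is a Miller–Rabin witness that 713 is composite.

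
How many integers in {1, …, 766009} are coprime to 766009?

738816

Factor: 766009 = 53 · 97 · 149.
φ(766009) = (53−1) · (97−1) · (149−1) = 52 · 96 · 148 = 738816.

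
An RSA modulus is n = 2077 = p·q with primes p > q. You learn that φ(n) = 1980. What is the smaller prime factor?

31

φ(n) = (p−1)(q−1) = n − (p+q) + 1, so p + q = 2077 − 1980 + 1 = 98.
p and q are the roots of t² − 98t + 2077 = 0.
Discriminant: 98² − 4·2077 = 9604 − 8308 = 1296; √1296 = 36.
q = (98 − 36)/2 = 31, p = (98 + 36)/2 = 67.
Check: 31 · 67 = 2077.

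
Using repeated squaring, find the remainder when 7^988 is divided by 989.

7^1 ≡ 7 (mod 989)
7^2 ≡ 7^2 = 49 ≡ 49 (mod 989)
7^4 ≡ 49^2 = 2401 ≡ 423 (mod 989)
7^8 ≡ 423^2 = 178929 ≡ 909 (mod 989)
7^16 ≡ 909^2 = 826281 ≡ 466 (mod 989)
7^32 ≡ 466^2 = 217156 ≡ 565 (mod 989)
7^64 ≡ 565^2 = 319225 ≡ 767 (mod 989)
7^128 ≡ 767^2 = 588289 ≡ 823 (mod 989)
7^256 ≡ 823^2 = 677329 ≡ 853 (mod 989)
7^512 ≡ 853^2 = 727609 ≡ 694 (mod 989)
988 = 512 + 256 + 128 + 64 + 16 + 8 + 4 in binary powers of 2.
So 7^988 ≡ 694 · 853 · 823 · 767 · 466 · 909 · 423 ≡ 767 (mod 989).
Since 767 ≠ 1, base 7 is a Fermat witness: 989 is composite.

767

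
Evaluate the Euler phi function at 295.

232

Factor: 295 = 5 · 59.
φ(295) = (5−1) · (59−1) = 4 · 58 = 232.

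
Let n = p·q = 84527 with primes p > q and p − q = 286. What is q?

181

Since p = q + 286, we have 84527 = q(q + 286), so q² + 286q − 84527 = 0.
Discriminant: 286² + 4·84527 = 81796 + 338108 = 419904; √419904 = 648.
q = (−286 + 648)/2 = 181, and p = q + 286 = 467.
Check: 181 · 467 = 84527.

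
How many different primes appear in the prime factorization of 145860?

6

145860 = 2^2 · 36465
36465 = 3 · 12155
12155 = 5 · 2431
2431 = 11 · 221
221 = 13 · 17
145860 = 2^2 · 3 · 5 · 11 · 13 · 17, which has 6 distinct prime factors.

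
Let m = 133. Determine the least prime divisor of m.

133 is odd.
Digit sum 7, not divisible by 3.
Ends in 3: not divisible by 5.
7: 133 = 7·19

7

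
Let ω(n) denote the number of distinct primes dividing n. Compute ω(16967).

2

16967 = 19^2 · 47
16967 = 19^2 · 47, which has 2 distinct prime factors.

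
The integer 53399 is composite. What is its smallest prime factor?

67

53399 is odd.
Digit sum 29, not divisible by 3.
Ends in 9: not divisible by 5.
7: 53399 = 7·7628 + 3
11: 53399 = 11·4854 + 5
13: 53399 = 13·4107 + 8
17: 53399 = 17·3141 + 2
19: 53399 = 19·2810 + 9
23: 53399 = 23·2321 + 16
29: 53399 = 29·1841 + 10
31: 53399 = 31·1722 + 17
37: 53399 = 37·1443 + 8
41: 53399 = 41·1302 + 17
43: 53399 = 43·1241 + 36
47: 53399 = 47·1136 + 7
53: 53399 = 53·1007 + 28
59: 53399 = 59·905 + 4
61: 53399 = 61·875 + 24
67: 53399 = 67·797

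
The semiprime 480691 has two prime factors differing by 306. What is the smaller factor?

557

Since p = q + 306, we have 480691 = q(q + 306), so q² + 306q − 480691 = 0.
Discriminant: 306² + 4·480691 = 93636 + 1922764 = 2016400; √2016400 = 1420.
q = (−306 + 1420)/2 = 557, and p = q + 306 = 863.
Check: 557 · 863 = 480691.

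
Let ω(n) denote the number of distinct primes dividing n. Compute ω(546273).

5

546273 = 3^2 · 60697
60697 = 7 · 8671
8671 = 13 · 667
667 = 23 · 29
546273 = 3^2 · 7 · 13 · 23 · 29, which has 5 distinct prime factors.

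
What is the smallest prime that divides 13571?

13571 is odd.
Digit sum 17, not divisible by 3.
Ends in 1: not divisible by 5.
7: 13571 = 7·1938 + 5
11: 13571 = 11·1233 + 8
13: 13571 = 13·1043 + 12
17: 13571 = 17·798 + 5
19: 13571 = 19·714 + 5
23: 13571 = 23·590 + 1
29: 13571 = 29·467 + 28
31: 13571 = 31·437 + 24
37: 13571 = 37·366 + 29
41: 13571 = 41·331

41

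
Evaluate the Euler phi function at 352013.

328320

Factor: 352013 = 19 · 97 · 191.
φ(352013) = (19−1) · (97−1) · (191−1) = 18 · 96 · 190 = 328320.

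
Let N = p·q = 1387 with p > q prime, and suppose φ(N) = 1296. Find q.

φ(n) = (p−1)(q−1) = n − (p+q) + 1, so p + q = 1387 − 1296 + 1 = 92.
p and q are the roots of t² − 92t + 1387 = 0.
Discriminant: 92² − 4·1387 = 8464 − 5548 = 2916; √2916 = 54.
q = (92 − 54)/2 = 19, p = (92 + 54)/2 = 73.
Check: 19 · 73 = 1387.

19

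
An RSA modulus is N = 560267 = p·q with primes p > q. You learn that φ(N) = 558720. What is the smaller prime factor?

φ(n) = (p−1)(q−1) = n − (p+q) + 1, so p + q = 560267 − 558720 + 1 = 1548.
p and q are the roots of t² − 1548t + 560267 = 0.
Discriminant: 1548² − 4·560267 = 2396304 − 2241068 = 155236; √155236 = 394.
q = (1548 − 394)/2 = 577, p = (1548 + 394)/2 = 971.
Check: 577 · 971 = 560267.

577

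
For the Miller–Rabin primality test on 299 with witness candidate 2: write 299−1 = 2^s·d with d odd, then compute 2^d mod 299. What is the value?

299 − 1 = 298 = 2^1 · 149, so d = 149.
2^1 ≡ 2 (mod 299)
2^2 ≡ 2^2 = 4 ≡ 4 (mod 299)
2^4 ≡ 4^2 = 16 ≡ 16 (mod 299)
2^8 ≡ 16^2 = 256 ≡ 256 (mod 299)
2^16 ≡ 256^2 = 65536 ≡ 55 (mod 299)
2^32 ≡ 55^2 = 3025 ≡ 35 (mod 299)
2^64 ≡ 35^2 = 1225 ≡ 29 (mod 299)
2^128 ≡ 29^2 = 841 ≡ 243 (mod 299)
149 = 128 + 16 + 4 + 1 in binary powers of 2.
So 2^149 ≡ 243 · 55 · 16 · 2 ≡ 110 (mod 299).
Squaring chain: 110; never reaches −1, so base 2 is a Miller–Rabin witness that 299 is composite.

110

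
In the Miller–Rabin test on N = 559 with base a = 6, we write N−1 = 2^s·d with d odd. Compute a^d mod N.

216

559 − 1 = 558 = 2^1 · 279, so d = 279.
6^1 ≡ 6 (mod 559)
6^2 ≡ 6^2 = 36 ≡ 36 (mod 559)
6^4 ≡ 36^2 = 1296 ≡ 178 (mod 559)
6^8 ≡ 178^2 = 31684 ≡ 380 (mod 559)
6^16 ≡ 380^2 = 144400 ≡ 178 (mod 559)
6^32 ≡ 178^2 = 31684 ≡ 380 (mod 559)
6^64 ≡ 380^2 = 144400 ≡ 178 (mod 559)
6^128 ≡ 178^2 = 31684 ≡ 380 (mod 559)
6^256 ≡ 380^2 = 144400 ≡ 178 (mod 559)
279 = 256 + 16 + 4 + 2 + 1 in binary powers of 2.
So 6^279 ≡ 178 · 178 · 178 · 36 · 6 ≡ 216 (mod 559).
Squaring chain: 216; never reaches −1, so base 6 is a Miller–Rabin witness that 559 is composite.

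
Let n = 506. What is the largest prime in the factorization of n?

23

506 = 2 · 253
253 = 11 · 23
23 is prime.
So 506 = 2 · 11 · 23; the largest prime factor is 23.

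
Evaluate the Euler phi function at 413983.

Factor: 413983 = 53 · 73 · 107.
φ(413983) = (53−1) · (73−1) · (107−1) = 52 · 72 · 106 = 396864.

396864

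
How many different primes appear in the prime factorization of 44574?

5

44574 = 2 · 22287
22287 = 3 · 7429
7429 = 17 · 437
437 = 19 · 23
44574 = 2 · 3 · 17 · 19 · 23, which has 5 distinct prime factors.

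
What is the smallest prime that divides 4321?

4321 is odd.
Digit sum 10, not divisible by 3.
Ends in 1: not divisible by 5.
7: 4321 = 7·617 + 2
11: 4321 = 11·392 + 9
13: 4321 = 13·332 + 5
17: 4321 = 17·254 + 3
19: 4321 = 19·227 + 8
23: 4321 = 23·187 + 20
29: 4321 = 29·149

29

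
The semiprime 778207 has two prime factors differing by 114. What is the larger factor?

Since p = q + 114, we have 778207 = q(q + 114), so q² + 114q − 778207 = 0.
Discriminant: 114² + 4·778207 = 12996 + 3112828 = 3125824; √3125824 = 1768.
q = (−114 + 1768)/2 = 827, and p = q + 114 = 941.
Check: 827 · 941 = 778207.

941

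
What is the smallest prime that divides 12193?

12193 is odd.
Digit sum 16, not divisible by 3.
Ends in 3: not divisible by 5.
7: 12193 = 7·1741 + 6
11: 12193 = 11·1108 + 5
13: 12193 = 13·937 + 12
17: 12193 = 17·717 + 4
19: 12193 = 19·641 + 14
23: 12193 = 23·530 + 3
29: 12193 = 29·420 + 13
31: 12193 = 31·393 + 10
37: 12193 = 37·329 + 20
41: 12193 = 41·297 + 16
43: 12193 = 43·283 + 24
47: 12193 = 47·259 + 20
53: 12193 = 53·230 + 3
59: 12193 = 59·206 + 39
61: 12193 = 61·199 + 54
67: 12193 = 67·181 + 66
71: 12193 = 71·171 + 52
73: 12193 = 73·167 + 2
79: 12193 = 79·154 + 27
83: 12193 = 83·146 + 75
89: 12193 = 89·137

89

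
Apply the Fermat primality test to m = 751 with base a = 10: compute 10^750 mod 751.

10^1 ≡ 10 (mod 751)
10^2 ≡ 10^2 = 100 ≡ 100 (mod 751)
10^4 ≡ 100^2 = 10000 ≡ 237 (mod 751)
10^8 ≡ 237^2 = 56169 ≡ 595 (mod 751)
10^16 ≡ 595^2 = 354025 ≡ 304 (mod 751)
10^32 ≡ 304^2 = 92416 ≡ 43 (mod 751)
10^64 ≡ 43^2 = 1849 ≡ 347 (mod 751)
10^128 ≡ 347^2 = 120409 ≡ 249 (mod 751)
10^256 ≡ 249^2 = 62001 ≡ 419 (mod 751)
10^512 ≡ 419^2 = 175561 ≡ 578 (mod 751)
750 = 512 + 128 + 64 + 32 + 8 + 4 + 2 in binary powers of 2.
So 10^750 ≡ 578 · 249 · 347 · 43 · 595 · 237 · 100 ≡ 1 (mod 751).
Since the result is 1, base 10 gives no evidence that 751 is composite.

1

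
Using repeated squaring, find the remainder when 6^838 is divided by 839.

1

6^1 ≡ 6 (mod 839)
6^2 ≡ 6^2 = 36 ≡ 36 (mod 839)
6^4 ≡ 36^2 = 1296 ≡ 457 (mod 839)
6^8 ≡ 457^2 = 208849 ≡ 777 (mod 839)
6^16 ≡ 777^2 = 603729 ≡ 488 (mod 839)
6^32 ≡ 488^2 = 238144 ≡ 707 (mod 839)
6^64 ≡ 707^2 = 499849 ≡ 644 (mod 839)
6^128 ≡ 644^2 = 414736 ≡ 270 (mod 839)
6^256 ≡ 270^2 = 72900 ≡ 746 (mod 839)
6^512 ≡ 746^2 = 556516 ≡ 259 (mod 839)
838 = 512 + 256 + 64 + 4 + 2 in binary powers of 2.
So 6^838 ≡ 259 · 746 · 644 · 457 · 36 ≡ 1 (mod 839).
Since the result is 1, base 6 gives no evidence that 839 is composite.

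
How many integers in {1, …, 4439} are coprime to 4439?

4224

Factor: 4439 = 23 · 193.
φ(4439) = (23−1) · (193−1) = 22 · 192 = 4224.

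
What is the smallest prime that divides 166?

2

166 is even: 2 divides it.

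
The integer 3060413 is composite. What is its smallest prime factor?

3060413 is odd.
Digit sum 17, not divisible by 3.
Ends in 3: not divisible by 5.
7: 3060413 = 7·437201 + 6
11: 3060413 = 11·278219 + 4
13: 3060413 = 13·235416 + 5
17: 3060413 = 17·180024 + 5
19: 3060413 = 19·161074 + 7
23: 3060413 = 23·133061 + 10
29: 3060413 = 29·105531 + 14
31: 3060413 = 31·98723

31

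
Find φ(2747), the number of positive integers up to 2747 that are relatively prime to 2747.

2640

Factor: 2747 = 41 · 67.
φ(2747) = (41−1) · (67−1) = 40 · 66 = 2640.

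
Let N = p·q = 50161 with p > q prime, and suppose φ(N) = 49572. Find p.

φ(n) = (p−1)(q−1) = n − (p+q) + 1, so p + q = 50161 − 49572 + 1 = 590.
p and q are the roots of t² − 590t + 50161 = 0.
Discriminant: 590² − 4·50161 = 348100 − 200644 = 147456; √147456 = 384.
q = (590 − 384)/2 = 103, p = (590 + 384)/2 = 487.
Check: 103 · 487 = 50161.

487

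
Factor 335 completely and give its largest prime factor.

335 = 5 · 67
67 is prime.
So 335 = 5 · 67; the largest prime factor is 67.

67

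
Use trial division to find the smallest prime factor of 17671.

17671 is odd.
Digit sum 22, not divisible by 3.
Ends in 1: not divisible by 5.
7: 17671 = 7·2524 + 3
11: 17671 = 11·1606 + 5
13: 17671 = 13·1359 + 4
17: 17671 = 17·1039 + 8
19: 17671 = 19·930 + 1
23: 17671 = 23·768 + 7
29: 17671 = 29·609 + 10
31: 17671 = 31·570 + 1
37: 17671 = 37·477 + 22
41: 17671 = 41·431

41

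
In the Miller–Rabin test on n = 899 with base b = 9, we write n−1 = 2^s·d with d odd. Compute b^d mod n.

899 − 1 = 898 = 2^1 · 449, so d = 449.
9^1 ≡ 9 (mod 899)
9^2 ≡ 9^2 = 81 ≡ 81 (mod 899)
9^4 ≡ 81^2 = 6561 ≡ 268 (mod 899)
9^8 ≡ 268^2 = 71824 ≡ 803 (mod 899)
9^16 ≡ 803^2 = 644809 ≡ 226 (mod 899)
9^32 ≡ 226^2 = 51076 ≡ 732 (mod 899)
9^64 ≡ 732^2 = 535824 ≡ 20 (mod 899)
9^128 ≡ 20^2 = 400 ≡ 400 (mod 899)
9^256 ≡ 400^2 = 160000 ≡ 877 (mod 899)
449 = 256 + 128 + 64 + 1 in binary powers of 2.
So 9^449 ≡ 877 · 400 · 20 · 9 ≡ 38 (mod 899).
Squaring chain: 38; never reaches −1, so base 9 is a Miller–Rabin witness that 899 is composite.

38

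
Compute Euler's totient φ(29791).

Factor: 29791 = 31^3.
φ(29791) = 31^2·(31−1) = 28830.

28830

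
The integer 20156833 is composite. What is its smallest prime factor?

20156833 is odd.
Digit sum 28, not divisible by 3.
Ends in 3: not divisible by 5.
7: 20156833 = 7·2879547 + 4
11: 20156833 = 11·1832439 + 4
13: 20156833 = 13·1550525 + 8
17: 20156833 = 17·1185696 + 1
19: 20156833 = 19·1060885 + 18
23: 20156833 = 23·876384 + 1
29: 20156833 = 29·695063 + 6
31: 20156833 = 31·650220 + 13
37: 20156833 = 37·544779 + 10
41: 20156833 = 41·491630 + 3
43: 20156833 = 43·468763 + 24
47: 20156833 = 47·428868 + 37
53: 20156833 = 53·380317 + 32
59: 20156833 = 59·341641 + 14
61: 20156833 = 61·330439 + 54
67: 20156833 = 67·300848 + 17
71: 20156833 = 71·283899 + 4
73: 20156833 = 73·276121

73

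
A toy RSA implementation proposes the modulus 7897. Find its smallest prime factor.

53

7897 is odd.
Digit sum 31, not divisible by 3.
Ends in 7: not divisible by 5.
7: 7897 = 7·1128 + 1
11: 7897 = 11·717 + 10
13: 7897 = 13·607 + 6
17: 7897 = 17·464 + 9
19: 7897 = 19·415 + 12
23: 7897 = 23·343 + 8
29: 7897 = 29·272 + 9
31: 7897 = 31·254 + 23
37: 7897 = 37·213 + 16
41: 7897 = 41·192 + 25
43: 7897 = 43·183 + 28
47: 7897 = 47·168 + 1
53: 7897 = 53·149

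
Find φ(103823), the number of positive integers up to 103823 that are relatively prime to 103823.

Factor: 103823 = 47^3.
φ(103823) = 47^2·(47−1) = 101614.

101614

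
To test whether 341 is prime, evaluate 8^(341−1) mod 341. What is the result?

8^1 ≡ 8 (mod 341)
8^2 ≡ 8^2 = 64 ≡ 64 (mod 341)
8^4 ≡ 64^2 = 4096 ≡ 4 (mod 341)
8^8 ≡ 4^2 = 16 ≡ 16 (mod 341)
8^16 ≡ 16^2 = 256 ≡ 256 (mod 341)
8^32 ≡ 256^2 = 65536 ≡ 64 (mod 341)
8^64 ≡ 64^2 = 4096 ≡ 4 (mod 341)
8^128 ≡ 4^2 = 16 ≡ 16 (mod 341)
8^256 ≡ 16^2 = 256 ≡ 256 (mod 341)
340 = 256 + 64 + 16 + 4 in binary powers of 2.
So 8^340 ≡ 256 · 4 · 256 · 4 ≡ 1 (mod 341).
Since the result is 1, base 8 gives no evidence that 341 is composite.

1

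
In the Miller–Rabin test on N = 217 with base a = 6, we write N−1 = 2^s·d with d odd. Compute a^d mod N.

216

217 − 1 = 216 = 2^3 · 27, so d = 27.
6^1 ≡ 6 (mod 217)
6^2 ≡ 6^2 = 36 ≡ 36 (mod 217)
6^4 ≡ 36^2 = 1296 ≡ 211 (mod 217)
6^8 ≡ 211^2 = 44521 ≡ 36 (mod 217)
6^16 ≡ 36^2 = 1296 ≡ 211 (mod 217)
27 = 16 + 8 + 2 + 1 in binary powers of 2.
So 6^27 ≡ 211 · 36 · 36 · 6 ≡ 216 (mod 217).
Since 6^d ≡ 216 (mod 217), base 6 does not prove 217 composite.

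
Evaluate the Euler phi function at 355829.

Factor: 355829 = 37 · 59 · 163.
φ(355829) = (37−1) · (59−1) · (163−1) = 36 · 58 · 162 = 338256.

338256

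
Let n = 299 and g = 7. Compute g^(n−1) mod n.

108

7^1 ≡ 7 (mod 299)
7^2 ≡ 7^2 = 49 ≡ 49 (mod 299)
7^4 ≡ 49^2 = 2401 ≡ 9 (mod 299)
7^8 ≡ 9^2 = 81 ≡ 81 (mod 299)
7^16 ≡ 81^2 = 6561 ≡ 282 (mod 299)
7^32 ≡ 282^2 = 79524 ≡ 289 (mod 299)
7^64 ≡ 289^2 = 83521 ≡ 100 (mod 299)
7^128 ≡ 100^2 = 10000 ≡ 133 (mod 299)
7^256 ≡ 133^2 = 17689 ≡ 48 (mod 299)
298 = 256 + 32 + 8 + 2 in binary powers of 2.
So 7^298 ≡ 48 · 289 · 81 · 49 ≡ 108 (mod 299).
Since 108 ≠ 1, base 7 is a Fermat witness: 299 is composite.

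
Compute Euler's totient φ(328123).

Factor: 328123 = 41 · 53 · 151.
φ(328123) = (41−1) · (53−1) · (151−1) = 40 · 52 · 150 = 312000.

312000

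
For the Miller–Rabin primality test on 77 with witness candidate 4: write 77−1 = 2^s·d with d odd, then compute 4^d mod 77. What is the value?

77 − 1 = 76 = 2^2 · 19, so d = 19.
4^1 ≡ 4 (mod 77)
4^2 ≡ 4^2 = 16 ≡ 16 (mod 77)
4^4 ≡ 16^2 = 256 ≡ 25 (mod 77)
4^8 ≡ 25^2 = 625 ≡ 9 (mod 77)
4^16 ≡ 9^2 = 81 ≡ 4 (mod 77)
19 = 16 + 2 + 1 in binary powers of 2.
So 4^19 ≡ 4 · 16 · 4 ≡ 25 (mod 77).
Squaring chain: 25 → 9; never reaches −1, so base 4 is a Miller–Rabin witness that 77 is composite.

25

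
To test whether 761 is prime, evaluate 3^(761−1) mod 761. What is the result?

1

3^1 ≡ 3 (mod 761)
3^2 ≡ 3^2 = 9 ≡ 9 (mod 761)
3^4 ≡ 9^2 = 81 ≡ 81 (mod 761)
3^8 ≡ 81^2 = 6561 ≡ 473 (mod 761)
3^16 ≡ 473^2 = 223729 ≡ 756 (mod 761)
3^32 ≡ 756^2 = 571536 ≡ 25 (mod 761)
3^64 ≡ 25^2 = 625 ≡ 625 (mod 761)
3^128 ≡ 625^2 = 390625 ≡ 232 (mod 761)
3^256 ≡ 232^2 = 53824 ≡ 554 (mod 761)
3^512 ≡ 554^2 = 306916 ≡ 233 (mod 761)
760 = 512 + 128 + 64 + 32 + 16 + 8 in binary powers of 2.
So 3^760 ≡ 233 · 232 · 625 · 25 · 756 · 473 ≡ 1 (mod 761).
Since the result is 1, base 3 gives no evidence that 761 is composite.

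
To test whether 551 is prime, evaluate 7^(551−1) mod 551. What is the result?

7^1 ≡ 7 (mod 551)
7^2 ≡ 7^2 = 49 ≡ 49 (mod 551)
7^4 ≡ 49^2 = 2401 ≡ 197 (mod 551)
7^8 ≡ 197^2 = 38809 ≡ 239 (mod 551)
7^16 ≡ 239^2 = 57121 ≡ 368 (mod 551)
7^32 ≡ 368^2 = 135424 ≡ 429 (mod 551)
7^64 ≡ 429^2 = 184041 ≡ 7 (mod 551)
7^128 ≡ 7^2 = 49 ≡ 49 (mod 551)
7^256 ≡ 49^2 = 2401 ≡ 197 (mod 551)
7^512 ≡ 197^2 = 38809 ≡ 239 (mod 551)
550 = 512 + 32 + 4 + 2 in binary powers of 2.
So 7^550 ≡ 239 · 429 · 197 · 49 ≡ 197 (mod 551).
Since 197 ≠ 1, base 7 is a Fermat witness: 551 is composite.

197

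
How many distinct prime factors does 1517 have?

2

1517 = 37 · 41
1517 = 37 · 41, which has 2 distinct prime factors.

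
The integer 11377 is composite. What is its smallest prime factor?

11377 is odd.
Digit sum 19, not divisible by 3.
Ends in 7: not divisible by 5.
7: 11377 = 7·1625 + 2
11: 11377 = 11·1034 + 3
13: 11377 = 13·875 + 2
17: 11377 = 17·669 + 4
19: 11377 = 19·598 + 15
23: 11377 = 23·494 + 15
29: 11377 = 29·392 + 9
31: 11377 = 31·367

31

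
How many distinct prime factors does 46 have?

2

46 = 2 · 23
46 = 2 · 23, which has 2 distinct prime factors.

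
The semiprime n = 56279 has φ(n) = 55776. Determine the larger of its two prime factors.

φ(n) = (p−1)(q−1) = n − (p+q) + 1, so p + q = 56279 − 55776 + 1 = 504.
p and q are the roots of t² − 504t + 56279 = 0.
Discriminant: 504² − 4·56279 = 254016 − 225116 = 28900; √28900 = 170.
q = (504 − 170)/2 = 167, p = (504 + 170)/2 = 337.
Check: 167 · 337 = 56279.

337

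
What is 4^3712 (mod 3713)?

3033

4^1 ≡ 4 (mod 3713)
4^2 ≡ 4^2 = 16 ≡ 16 (mod 3713)
4^4 ≡ 16^2 = 256 ≡ 256 (mod 3713)
4^8 ≡ 256^2 = 65536 ≡ 2415 (mod 3713)
4^16 ≡ 2415^2 = 5832225 ≡ 2815 (mod 3713)
4^32 ≡ 2815^2 = 7924225 ≡ 683 (mod 3713)
4^64 ≡ 683^2 = 466489 ≡ 2364 (mod 3713)
4^128 ≡ 2364^2 = 5588496 ≡ 431 (mod 3713)
4^256 ≡ 431^2 = 185761 ≡ 111 (mod 3713)
4^512 ≡ 111^2 = 12321 ≡ 1182 (mod 3713)
4^1024 ≡ 1182^2 = 1397124 ≡ 1036 (mod 3713)
4^2048 ≡ 1036^2 = 1073296 ≡ 239 (mod 3713)
3712 = 2048 + 1024 + 512 + 128 in binary powers of 2.
So 4^3712 ≡ 239 · 1036 · 1182 · 431 ≡ 3033 (mod 3713).
Since 3033 ≠ 1, base 4 is a Fermat witness: 3713 is composite.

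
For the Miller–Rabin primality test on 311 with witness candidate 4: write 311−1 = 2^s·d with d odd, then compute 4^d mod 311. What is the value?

1

311 − 1 = 310 = 2^1 · 155, so d = 155.
4^1 ≡ 4 (mod 311)
4^2 ≡ 4^2 = 16 ≡ 16 (mod 311)
4^4 ≡ 16^2 = 256 ≡ 256 (mod 311)
4^8 ≡ 256^2 = 65536 ≡ 226 (mod 311)
4^16 ≡ 226^2 = 51076 ≡ 72 (mod 311)
4^32 ≡ 72^2 = 5184 ≡ 208 (mod 311)
4^64 ≡ 208^2 = 43264 ≡ 35 (mod 311)
4^128 ≡ 35^2 = 1225 ≡ 292 (mod 311)
155 = 128 + 16 + 8 + 2 + 1 in binary powers of 2.
So 4^155 ≡ 292 · 72 · 226 · 16 · 4 ≡ 1 (mod 311).
Since 4^d ≡ 1 (mod 311), base 4 does not prove 311 composite.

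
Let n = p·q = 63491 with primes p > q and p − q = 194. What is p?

Since p = q + 194, we have 63491 = q(q + 194), so q² + 194q − 63491 = 0.
Discriminant: 194² + 4·63491 = 37636 + 253964 = 291600; √291600 = 540.
q = (−194 + 540)/2 = 173, and p = q + 194 = 367.
Check: 173 · 367 = 63491.

367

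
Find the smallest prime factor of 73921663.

97

73921663 is odd.
Digit sum 37, not divisible by 3.
Ends in 3: not divisible by 5.
7: 73921663 = 7·10560237 + 4
11: 73921663 = 11·6720151 + 2
13: 73921663 = 13·5686281 + 10
17: 73921663 = 17·4348333 + 2
19: 73921663 = 19·3890613 + 16
23: 73921663 = 23·3213985 + 8
29: 73921663 = 29·2549022 + 25
31: 73921663 = 31·2384569 + 24
37: 73921663 = 37·1997882 + 29
41: 73921663 = 41·1802967 + 16
43: 73921663 = 43·1719108 + 19
47: 73921663 = 47·1572801 + 16
53: 73921663 = 53·1394748 + 19
59: 73921663 = 59·1252909 + 32
61: 73921663 = 61·1211830 + 33
67: 73921663 = 67·1103308 + 27
71: 73921663 = 71·1041150 + 13
73: 73921663 = 73·1012625 + 38
79: 73921663 = 79·935717 + 20
83: 73921663 = 83·890622 + 37
89: 73921663 = 89·830580 + 43
97: 73921663 = 97·762079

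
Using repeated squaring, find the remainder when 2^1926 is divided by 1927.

1540

2^1 ≡ 2 (mod 1927)
2^2 ≡ 2^2 = 4 ≡ 4 (mod 1927)
2^4 ≡ 4^2 = 16 ≡ 16 (mod 1927)
2^8 ≡ 16^2 = 256 ≡ 256 (mod 1927)
2^16 ≡ 256^2 = 65536 ≡ 18 (mod 1927)
2^32 ≡ 18^2 = 324 ≡ 324 (mod 1927)
2^64 ≡ 324^2 = 104976 ≡ 918 (mod 1927)
2^128 ≡ 918^2 = 842724 ≡ 625 (mod 1927)
2^256 ≡ 625^2 = 390625 ≡ 1371 (mod 1927)
2^512 ≡ 1371^2 = 1879641 ≡ 816 (mod 1927)
2^1024 ≡ 816^2 = 665856 ≡ 1041 (mod 1927)
1926 = 1024 + 512 + 256 + 128 + 4 + 2 in binary powers of 2.
So 2^1926 ≡ 1041 · 816 · 1371 · 625 · 16 · 4 ≡ 1540 (mod 1927).
Since 1540 ≠ 1, base 2 is a Fermat witness: 1927 is composite.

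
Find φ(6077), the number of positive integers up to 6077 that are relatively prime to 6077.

5916

Factor: 6077 = 59 · 103.
φ(6077) = (59−1) · (103−1) = 58 · 102 = 5916.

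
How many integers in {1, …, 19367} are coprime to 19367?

Factor: 19367 = 107 · 181.
φ(19367) = (107−1) · (181−1) = 106 · 180 = 19080.

19080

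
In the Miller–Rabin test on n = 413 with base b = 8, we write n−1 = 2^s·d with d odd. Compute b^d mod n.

309

413 − 1 = 412 = 2^2 · 103, so d = 103.
8^1 ≡ 8 (mod 413)
8^2 ≡ 8^2 = 64 ≡ 64 (mod 413)
8^4 ≡ 64^2 = 4096 ≡ 379 (mod 413)
8^8 ≡ 379^2 = 143641 ≡ 330 (mod 413)
8^16 ≡ 330^2 = 108900 ≡ 281 (mod 413)
8^32 ≡ 281^2 = 78961 ≡ 78 (mod 413)
8^64 ≡ 78^2 = 6084 ≡ 302 (mod 413)
103 = 64 + 32 + 4 + 2 + 1 in binary powers of 2.
So 8^103 ≡ 302 · 78 · 379 · 64 · 8 ≡ 309 (mod 413).
Squaring chain: 309 → 78; never reaches −1, so base 8 is a Miller–Rabin witness that 413 is composite.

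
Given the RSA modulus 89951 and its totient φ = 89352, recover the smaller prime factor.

φ(n) = (p−1)(q−1) = n − (p+q) + 1, so p + q = 89951 − 89352 + 1 = 600.
p and q are the roots of t² − 600t + 89951 = 0.
Discriminant: 600² − 4·89951 = 360000 − 359804 = 196; √196 = 14.
q = (600 − 14)/2 = 293, p = (600 + 14)/2 = 307.
Check: 293 · 307 = 89951.

293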